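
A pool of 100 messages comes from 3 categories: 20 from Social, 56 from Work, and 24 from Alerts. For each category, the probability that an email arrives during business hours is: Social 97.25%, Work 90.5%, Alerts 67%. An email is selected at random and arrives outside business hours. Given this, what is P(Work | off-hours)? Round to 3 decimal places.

Taking complements, P(off-hours | each) = Social 0.0275, Work 0.095, Alerts 0.33.
Prior × likelihood for each hypothesis:
  Social: 0.2 × 0.0275 = 0.0055
  Work: 0.56 × 0.095 = 0.0532
  Alerts: 0.24 × 0.33 = 0.0792
Normalizing constant = 0.1379.
P(Work | evidence) = 0.0532 / 0.1379 ≈ 0.386.

0.386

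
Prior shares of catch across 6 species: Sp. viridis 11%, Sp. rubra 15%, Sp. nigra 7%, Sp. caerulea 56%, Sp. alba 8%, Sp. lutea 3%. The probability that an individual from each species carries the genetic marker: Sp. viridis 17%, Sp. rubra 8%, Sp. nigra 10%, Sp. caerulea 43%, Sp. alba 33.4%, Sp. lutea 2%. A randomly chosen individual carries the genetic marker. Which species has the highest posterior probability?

Sp. caerulea

Prior × likelihood for each hypothesis:
  Sp. viridis: 0.11 × 0.17 = 0.0187
  Sp. rubra: 0.15 × 0.08 = 0.012
  Sp. nigra: 0.07 × 0.1 = 0.007
  Sp. caerulea: 0.56 × 0.43 = 0.2408
  Sp. alba: 0.08 × 0.334 = 0.02672
  Sp. lutea: 0.03 × 0.02 = 0.0006
Sum = 0.30582.
Largest term belongs to Sp. caerulea, so Sp. caerulea is most probable.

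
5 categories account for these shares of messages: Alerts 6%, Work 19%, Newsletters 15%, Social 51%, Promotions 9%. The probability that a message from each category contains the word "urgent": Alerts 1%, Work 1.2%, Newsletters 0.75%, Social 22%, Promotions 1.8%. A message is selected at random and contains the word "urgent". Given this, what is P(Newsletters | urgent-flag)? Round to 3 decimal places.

Unnormalized posteriors (prior × likelihood):
  Alerts: 0.06 × 0.01 = 0.0006
  Work: 0.19 × 0.012 = 0.00228
  Newsletters: 0.15 × 0.0075 = 0.001125
  Social: 0.51 × 0.22 = 0.1122
  Promotions: 0.09 × 0.018 = 0.00162
Sum = 0.117825.
P(Newsletters | evidence) = 0.001125 / 0.117825 ≈ 0.010.

0.010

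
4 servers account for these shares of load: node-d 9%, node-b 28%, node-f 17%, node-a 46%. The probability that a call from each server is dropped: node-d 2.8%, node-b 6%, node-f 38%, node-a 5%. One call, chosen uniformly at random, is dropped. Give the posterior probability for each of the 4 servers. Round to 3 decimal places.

Prior × likelihood for each hypothesis:
  node-d: 0.09 × 0.028 = 0.00252
  node-b: 0.28 × 0.06 = 0.0168
  node-f: 0.17 × 0.38 = 0.0646
  node-a: 0.46 × 0.05 = 0.023
Sum = 0.10692.
P(node-d | dropped) = 0.00252/0.10692 ≈ 0.024
P(node-b | dropped) = 0.0168/0.10692 ≈ 0.157
P(node-f | dropped) = 0.0646/0.10692 ≈ 0.604
P(node-a | dropped) = 0.023/0.10692 ≈ 0.215

node-d 0.024, node-b 0.157, node-f 0.604, node-a 0.215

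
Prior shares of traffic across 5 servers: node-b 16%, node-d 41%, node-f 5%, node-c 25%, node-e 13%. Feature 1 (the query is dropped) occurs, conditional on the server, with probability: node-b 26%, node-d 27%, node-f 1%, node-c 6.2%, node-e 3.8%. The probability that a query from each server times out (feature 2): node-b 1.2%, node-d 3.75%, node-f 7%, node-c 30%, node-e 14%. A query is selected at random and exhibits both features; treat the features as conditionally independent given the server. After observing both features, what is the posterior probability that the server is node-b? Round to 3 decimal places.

By Bayes' rule, posterior ∝ prior × likelihood:
  node-b: 0.16 × 0.26 × 0.012 = 0.0004992
  node-d: 0.41 × 0.27 × 0.0375 = 0.00415125
  node-f: 0.05 × 0.01 × 0.07 = 0.000035
  node-c: 0.25 × 0.062 × 0.3 = 0.00465
  node-e: 0.13 × 0.038 × 0.14 = 0.0006916
Normalizing constant = 0.01002705.
P(node-b | evidence) = 0.0004992 / 0.01002705 ≈ 0.050.

0.050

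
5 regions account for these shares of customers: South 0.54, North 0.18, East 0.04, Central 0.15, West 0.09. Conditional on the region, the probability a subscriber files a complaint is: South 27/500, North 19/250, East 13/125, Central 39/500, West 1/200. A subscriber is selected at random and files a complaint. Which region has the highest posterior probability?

South

Unnormalized posteriors (prior × likelihood):
  South: 0.54 × 0.054 = 0.02916
  North: 0.18 × 0.076 = 0.01368
  East: 0.04 × 0.104 = 0.00416
  Central: 0.15 × 0.078 = 0.0117
  West: 0.09 × 0.005 = 0.00045
Total = 0.05915.
Largest term belongs to South, so South is most probable.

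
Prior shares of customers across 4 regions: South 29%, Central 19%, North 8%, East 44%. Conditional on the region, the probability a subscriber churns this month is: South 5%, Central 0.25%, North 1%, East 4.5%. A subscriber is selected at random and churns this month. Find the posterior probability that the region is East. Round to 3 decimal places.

Prior × likelihood for each hypothesis:
  South: 0.29 × 0.05 = 0.0145
  Central: 0.19 × 0.0025 = 0.000475
  North: 0.08 × 0.01 = 0.0008
  East: 0.44 × 0.045 = 0.0198
Total = 0.035575.
P(East | evidence) = 0.0198 / 0.035575 ≈ 0.557.

0.557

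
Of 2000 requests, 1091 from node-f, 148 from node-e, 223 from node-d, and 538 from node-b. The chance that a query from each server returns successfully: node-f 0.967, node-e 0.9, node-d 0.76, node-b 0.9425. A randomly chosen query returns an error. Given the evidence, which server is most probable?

Taking complements, P(error | each) = node-f 0.033, node-e 0.1, node-d 0.24, node-b 0.0575.
Compute prior × likelihood for every hypothesis:
  node-f: 0.5455 × 0.033 = 0.0180015
  node-e: 0.074 × 0.1 = 0.0074
  node-d: 0.1115 × 0.24 = 0.02676
  node-b: 0.269 × 0.0575 = 0.0154675
Total = 0.067629.
Largest term belongs to node-d, so node-d is most probable.

node-d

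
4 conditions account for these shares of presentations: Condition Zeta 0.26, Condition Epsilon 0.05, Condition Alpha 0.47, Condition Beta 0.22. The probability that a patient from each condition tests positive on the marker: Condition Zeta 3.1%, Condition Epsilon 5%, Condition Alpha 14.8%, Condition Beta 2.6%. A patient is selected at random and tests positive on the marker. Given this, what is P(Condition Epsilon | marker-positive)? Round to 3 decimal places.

0.029

Compute prior × likelihood for every hypothesis:
  Condition Zeta: 0.26 × 0.031 = 0.00806
  Condition Epsilon: 0.05 × 0.05 = 0.0025
  Condition Alpha: 0.47 × 0.148 = 0.06956
  Condition Beta: 0.22 × 0.026 = 0.00572
Sum = 0.08584.
P(Condition Epsilon | evidence) = 0.0025 / 0.08584 ≈ 0.029.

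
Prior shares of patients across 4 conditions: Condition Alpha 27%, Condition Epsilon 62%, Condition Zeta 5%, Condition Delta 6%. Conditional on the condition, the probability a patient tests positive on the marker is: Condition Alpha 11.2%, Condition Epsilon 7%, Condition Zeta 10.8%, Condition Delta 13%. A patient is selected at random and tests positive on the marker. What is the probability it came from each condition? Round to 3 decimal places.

Condition Alpha 0.348, Condition Epsilon 0.500, Condition Zeta 0.062, Condition Delta 0.090

Compute prior × likelihood for every hypothesis:
  Condition Alpha: 0.27 × 0.112 = 0.03024
  Condition Epsilon: 0.62 × 0.07 = 0.0434
  Condition Zeta: 0.05 × 0.108 = 0.0054
  Condition Delta: 0.06 × 0.13 = 0.0078
Sum = 0.08684.
P(Condition Alpha | marker-positive) = 0.03024/0.08684 ≈ 0.348
P(Condition Epsilon | marker-positive) = 0.0434/0.08684 ≈ 0.500
P(Condition Zeta | marker-positive) = 0.0054/0.08684 ≈ 0.062
P(Condition Delta | marker-positive) = 0.0078/0.08684 ≈ 0.090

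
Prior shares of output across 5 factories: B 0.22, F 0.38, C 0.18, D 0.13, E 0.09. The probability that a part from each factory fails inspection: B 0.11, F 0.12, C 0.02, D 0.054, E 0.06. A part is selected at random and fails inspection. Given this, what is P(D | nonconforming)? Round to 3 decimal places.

0.082

Prior × likelihood for each hypothesis:
  B: 0.22 × 0.11 = 0.0242
  F: 0.38 × 0.12 = 0.0456
  C: 0.18 × 0.02 = 0.0036
  D: 0.13 × 0.054 = 0.00702
  E: 0.09 × 0.06 = 0.0054
Normalizing constant = 0.08582.
P(D | evidence) = 0.00702 / 0.08582 ≈ 0.082.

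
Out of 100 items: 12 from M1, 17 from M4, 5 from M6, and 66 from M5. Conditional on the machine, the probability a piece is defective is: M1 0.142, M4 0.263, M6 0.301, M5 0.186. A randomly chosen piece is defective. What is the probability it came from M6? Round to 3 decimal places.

0.075

Compute prior × likelihood for every hypothesis:
  M1: 0.12 × 0.142 = 0.01704
  M4: 0.17 × 0.263 = 0.04471
  M6: 0.05 × 0.301 = 0.01505
  M5: 0.66 × 0.186 = 0.12276
Sum = 0.19956.
P(M6 | evidence) = 0.01505 / 0.19956 ≈ 0.075.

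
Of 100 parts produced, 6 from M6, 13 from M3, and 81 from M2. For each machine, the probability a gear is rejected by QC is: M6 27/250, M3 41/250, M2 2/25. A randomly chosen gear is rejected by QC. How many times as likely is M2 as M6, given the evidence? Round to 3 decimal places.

Compute prior × likelihood for every hypothesis:
  M6: 0.06 × 0.108 = 0.00648
  M3: 0.13 × 0.164 = 0.02132
  M2: 0.81 × 0.08 = 0.0648
Sum = 0.0926.
The ratio is 0.0648 / 0.00648 (the normalizer cancels) = 10.000.

10.000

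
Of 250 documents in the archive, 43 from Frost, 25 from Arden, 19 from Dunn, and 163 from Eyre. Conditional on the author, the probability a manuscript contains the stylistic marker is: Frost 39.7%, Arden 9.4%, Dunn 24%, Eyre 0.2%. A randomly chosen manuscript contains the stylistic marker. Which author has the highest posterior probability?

Frost

By Bayes' rule, posterior ∝ prior × likelihood:
  Frost: 0.172 × 0.397 = 0.068284
  Arden: 0.1 × 0.094 = 0.0094
  Dunn: 0.076 × 0.24 = 0.01824
  Eyre: 0.652 × 0.002 = 0.001304
Normalizing constant = 0.097228.
Largest term belongs to Frost, so Frost is most probable.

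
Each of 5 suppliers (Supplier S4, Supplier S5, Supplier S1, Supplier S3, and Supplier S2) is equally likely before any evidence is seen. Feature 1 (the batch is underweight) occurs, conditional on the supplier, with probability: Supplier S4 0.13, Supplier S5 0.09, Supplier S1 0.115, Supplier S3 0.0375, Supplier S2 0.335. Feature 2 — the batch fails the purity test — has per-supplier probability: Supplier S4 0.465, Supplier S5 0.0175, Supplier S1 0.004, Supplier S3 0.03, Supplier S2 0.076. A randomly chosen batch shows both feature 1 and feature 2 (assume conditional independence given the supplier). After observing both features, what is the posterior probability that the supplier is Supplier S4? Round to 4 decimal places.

0.6787

Since the prior is uniform, the posterior is proportional to the likelihood:
  Supplier S4: 0.13 × 0.465 = 0.06045
  Supplier S5: 0.09 × 0.0175 = 0.001575
  Supplier S1: 0.115 × 0.004 = 0.00046
  Supplier S3: 0.0375 × 0.03 = 0.001125
  Supplier S2: 0.335 × 0.076 = 0.02546
Sum = 0.08907.
P(Supplier S4 | evidence) = 0.06045 / 0.08907 ≈ 0.6787.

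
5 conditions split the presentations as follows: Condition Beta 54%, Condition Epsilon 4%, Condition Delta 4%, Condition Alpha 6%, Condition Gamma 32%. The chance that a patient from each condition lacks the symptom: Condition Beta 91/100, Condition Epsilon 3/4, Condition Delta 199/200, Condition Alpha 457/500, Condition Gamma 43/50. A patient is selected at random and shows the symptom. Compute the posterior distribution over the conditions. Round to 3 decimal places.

Condition Beta 0.447, Condition Epsilon 0.092, Condition Delta 0.002, Condition Alpha 0.047, Condition Gamma 0.412

Taking complements, P(symptomatic | each) = Condition Beta 0.09, Condition Epsilon 0.25, Condition Delta 0.005, Condition Alpha 0.086, Condition Gamma 0.14.
Prior × likelihood for each hypothesis:
  Condition Beta: 0.54 × 0.09 = 0.0486
  Condition Epsilon: 0.04 × 0.25 = 0.01
  Condition Delta: 0.04 × 0.005 = 0.0002
  Condition Alpha: 0.06 × 0.086 = 0.00516
  Condition Gamma: 0.32 × 0.14 = 0.0448
Normalizing constant = 0.10876.
P(Condition Beta | symptomatic) = 0.0486/0.10876 ≈ 0.447
P(Condition Epsilon | symptomatic) = 0.01/0.10876 ≈ 0.092
P(Condition Delta | symptomatic) = 0.0002/0.10876 ≈ 0.002
P(Condition Alpha | symptomatic) = 0.00516/0.10876 ≈ 0.047
P(Condition Gamma | symptomatic) = 0.0448/0.10876 ≈ 0.412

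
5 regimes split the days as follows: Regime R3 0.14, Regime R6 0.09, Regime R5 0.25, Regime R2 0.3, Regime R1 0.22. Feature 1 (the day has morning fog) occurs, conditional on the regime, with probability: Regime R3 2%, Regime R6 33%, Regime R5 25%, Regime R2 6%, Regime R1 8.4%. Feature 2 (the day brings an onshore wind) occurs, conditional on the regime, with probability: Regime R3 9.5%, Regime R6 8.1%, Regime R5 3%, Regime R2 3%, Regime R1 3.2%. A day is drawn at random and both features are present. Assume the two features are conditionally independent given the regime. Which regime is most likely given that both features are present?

Regime R6

By Bayes' rule, posterior ∝ prior × likelihood:
  Regime R3: 0.14 × 0.02 × 0.095 = 0.000266
  Regime R6: 0.09 × 0.33 × 0.081 = 0.0024057
  Regime R5: 0.25 × 0.25 × 0.03 = 0.001875
  Regime R2: 0.3 × 0.06 × 0.03 = 0.00054
  Regime R1: 0.22 × 0.084 × 0.032 = 0.00059136
Total = 0.00567806.
Largest term belongs to Regime R6, so Regime R6 is most probable.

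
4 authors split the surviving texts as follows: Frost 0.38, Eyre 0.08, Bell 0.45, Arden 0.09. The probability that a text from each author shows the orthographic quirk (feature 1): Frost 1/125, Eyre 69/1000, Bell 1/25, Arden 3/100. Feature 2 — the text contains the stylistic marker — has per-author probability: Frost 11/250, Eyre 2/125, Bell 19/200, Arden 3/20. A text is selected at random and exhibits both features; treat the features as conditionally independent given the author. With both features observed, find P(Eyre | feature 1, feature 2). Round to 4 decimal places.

By Bayes' rule, posterior ∝ prior × likelihood:
  Frost: 0.38 × 0.008 × 0.044 = 0.00013376
  Eyre: 0.08 × 0.069 × 0.016 = 0.00008832
  Bell: 0.45 × 0.04 × 0.095 = 0.00171
  Arden: 0.09 × 0.03 × 0.15 = 0.000405
Total = 0.00233708.
P(Eyre | evidence) = 0.00008832 / 0.00233708 ≈ 0.0378.

0.0378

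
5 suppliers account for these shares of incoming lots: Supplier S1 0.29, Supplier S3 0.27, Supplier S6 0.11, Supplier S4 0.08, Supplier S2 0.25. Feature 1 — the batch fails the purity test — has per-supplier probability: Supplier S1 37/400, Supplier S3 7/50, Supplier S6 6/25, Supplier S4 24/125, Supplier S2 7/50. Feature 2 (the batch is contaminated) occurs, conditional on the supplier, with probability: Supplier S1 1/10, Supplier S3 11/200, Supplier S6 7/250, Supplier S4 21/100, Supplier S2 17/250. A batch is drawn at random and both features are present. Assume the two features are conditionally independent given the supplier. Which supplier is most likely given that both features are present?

By Bayes' rule, posterior ∝ prior × likelihood:
  Supplier S1: 0.29 × 0.0925 × 0.1 = 0.0026825
  Supplier S3: 0.27 × 0.14 × 0.055 = 0.002079
  Supplier S6: 0.11 × 0.24 × 0.028 = 0.0007392
  Supplier S4: 0.08 × 0.192 × 0.21 = 0.0032256
  Supplier S2: 0.25 × 0.14 × 0.068 = 0.00238
Sum = 0.0111063.
Largest term belongs to Supplier S4, so Supplier S4 is most probable.

Supplier S4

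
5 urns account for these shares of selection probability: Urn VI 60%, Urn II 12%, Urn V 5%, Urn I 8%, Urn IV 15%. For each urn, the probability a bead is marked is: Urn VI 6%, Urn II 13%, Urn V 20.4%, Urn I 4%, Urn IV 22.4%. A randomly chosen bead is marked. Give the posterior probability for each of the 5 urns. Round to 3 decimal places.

Compute prior × likelihood for every hypothesis:
  Urn VI: 0.6 × 0.06 = 0.036
  Urn II: 0.12 × 0.13 = 0.0156
  Urn V: 0.05 × 0.204 = 0.0102
  Urn I: 0.08 × 0.04 = 0.0032
  Urn IV: 0.15 × 0.224 = 0.0336
Sum = 0.0986.
P(Urn VI | marked) = 0.036/0.0986 ≈ 0.365
P(Urn II | marked) = 0.0156/0.0986 ≈ 0.158
P(Urn V | marked) = 0.0102/0.0986 ≈ 0.103
P(Urn I | marked) = 0.0032/0.0986 ≈ 0.032
P(Urn IV | marked) = 0.0336/0.0986 ≈ 0.341

Urn VI 0.365, Urn II 0.158, Urn V 0.103, Urn I 0.032, Urn IV 0.341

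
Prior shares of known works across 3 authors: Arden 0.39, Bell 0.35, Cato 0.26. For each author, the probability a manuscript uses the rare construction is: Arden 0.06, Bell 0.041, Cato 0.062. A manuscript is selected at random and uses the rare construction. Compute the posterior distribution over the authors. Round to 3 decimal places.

Arden 0.434, Bell 0.266, Cato 0.299

Unnormalized posteriors (prior × likelihood):
  Arden: 0.39 × 0.06 = 0.0234
  Bell: 0.35 × 0.041 = 0.01435
  Cato: 0.26 × 0.062 = 0.01612
Total = 0.05387.
P(Arden | rare-form) = 0.0234/0.05387 ≈ 0.434
P(Bell | rare-form) = 0.01435/0.05387 ≈ 0.266
P(Cato | rare-form) = 0.01612/0.05387 ≈ 0.299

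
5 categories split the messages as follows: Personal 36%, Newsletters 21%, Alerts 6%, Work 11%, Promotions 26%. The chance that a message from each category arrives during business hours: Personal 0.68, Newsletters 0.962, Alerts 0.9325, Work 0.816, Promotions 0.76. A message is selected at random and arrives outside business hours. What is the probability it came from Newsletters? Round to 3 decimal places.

Taking complements, P(off-hours | each) = Personal 0.32, Newsletters 0.038, Alerts 0.0675, Work 0.184, Promotions 0.24.
Prior × likelihood for each hypothesis:
  Personal: 0.36 × 0.32 = 0.1152
  Newsletters: 0.21 × 0.038 = 0.00798
  Alerts: 0.06 × 0.0675 = 0.00405
  Work: 0.11 × 0.184 = 0.02024
  Promotions: 0.26 × 0.24 = 0.0624
Total = 0.20987.
P(Newsletters | evidence) = 0.00798 / 0.20987 ≈ 0.038.

0.038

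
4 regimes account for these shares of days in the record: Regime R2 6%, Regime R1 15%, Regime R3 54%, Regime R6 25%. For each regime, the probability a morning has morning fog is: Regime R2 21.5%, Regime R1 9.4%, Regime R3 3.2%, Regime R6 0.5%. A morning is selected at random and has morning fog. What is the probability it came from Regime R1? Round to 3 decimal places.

0.310

Prior × likelihood for each hypothesis:
  Regime R2: 0.06 × 0.215 = 0.0129
  Regime R1: 0.15 × 0.094 = 0.0141
  Regime R3: 0.54 × 0.032 = 0.01728
  Regime R6: 0.25 × 0.005 = 0.00125
Sum = 0.04553.
P(Regime R1 | evidence) = 0.0141 / 0.04553 ≈ 0.310.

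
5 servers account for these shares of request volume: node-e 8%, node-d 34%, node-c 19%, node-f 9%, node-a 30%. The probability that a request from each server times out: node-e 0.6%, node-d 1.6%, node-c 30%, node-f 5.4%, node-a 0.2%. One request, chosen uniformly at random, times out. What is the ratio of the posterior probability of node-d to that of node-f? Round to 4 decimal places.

Prior × likelihood for each hypothesis:
  node-e: 0.08 × 0.006 = 0.00048
  node-d: 0.34 × 0.016 = 0.00544
  node-c: 0.19 × 0.3 = 0.057
  node-f: 0.09 × 0.054 = 0.00486
  node-a: 0.3 × 0.002 = 0.0006
Sum = 0.06838.
The ratio is 0.00544 / 0.00486 (the normalizer cancels) = 1.1193.

1.1193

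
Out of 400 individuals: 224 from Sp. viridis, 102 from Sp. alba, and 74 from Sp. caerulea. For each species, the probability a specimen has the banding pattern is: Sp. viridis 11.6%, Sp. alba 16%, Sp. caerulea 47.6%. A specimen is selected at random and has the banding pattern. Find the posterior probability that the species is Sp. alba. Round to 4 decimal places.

Prior × likelihood for each hypothesis:
  Sp. viridis: 0.56 × 0.116 = 0.06496
  Sp. alba: 0.255 × 0.16 = 0.0408
  Sp. caerulea: 0.185 × 0.476 = 0.08806
Normalizing constant = 0.19382.
P(Sp. alba | evidence) = 0.0408 / 0.19382 ≈ 0.2105.

0.2105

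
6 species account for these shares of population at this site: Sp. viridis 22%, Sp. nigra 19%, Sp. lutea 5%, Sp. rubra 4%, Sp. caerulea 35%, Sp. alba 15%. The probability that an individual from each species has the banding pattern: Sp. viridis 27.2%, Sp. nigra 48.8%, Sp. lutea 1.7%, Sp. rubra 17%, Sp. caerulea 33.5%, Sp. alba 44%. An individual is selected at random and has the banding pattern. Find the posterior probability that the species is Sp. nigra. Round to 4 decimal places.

0.2700

By Bayes' rule, posterior ∝ prior × likelihood:
  Sp. viridis: 0.22 × 0.272 = 0.05984
  Sp. nigra: 0.19 × 0.488 = 0.09272
  Sp. lutea: 0.05 × 0.017 = 0.00085
  Sp. rubra: 0.04 × 0.17 = 0.0068
  Sp. caerulea: 0.35 × 0.335 = 0.11725
  Sp. alba: 0.15 × 0.44 = 0.066
Total = 0.34346.
P(Sp. nigra | evidence) = 0.09272 / 0.34346 ≈ 0.2700.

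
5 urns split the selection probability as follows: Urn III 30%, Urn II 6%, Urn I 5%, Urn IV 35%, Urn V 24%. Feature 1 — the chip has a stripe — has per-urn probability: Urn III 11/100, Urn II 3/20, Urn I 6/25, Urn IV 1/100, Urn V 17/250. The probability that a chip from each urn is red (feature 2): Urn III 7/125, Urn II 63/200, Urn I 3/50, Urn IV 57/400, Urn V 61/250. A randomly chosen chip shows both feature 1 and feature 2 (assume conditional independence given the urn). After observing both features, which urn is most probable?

Unnormalized posteriors (prior × likelihood):
  Urn III: 0.3 × 0.11 × 0.056 = 0.001848
  Urn II: 0.06 × 0.15 × 0.315 = 0.002835
  Urn I: 0.05 × 0.24 × 0.06 = 0.00072
  Urn IV: 0.35 × 0.01 × 0.1425 = 0.00049875
  Urn V: 0.24 × 0.068 × 0.244 = 0.00398208
Normalizing constant = 0.00988383.
Largest term belongs to Urn V, so Urn V is most probable.

Urn V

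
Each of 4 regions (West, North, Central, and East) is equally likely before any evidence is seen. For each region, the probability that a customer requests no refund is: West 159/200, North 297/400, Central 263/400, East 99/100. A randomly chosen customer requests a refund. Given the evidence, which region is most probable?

Taking complements, P(refund | each) = West 0.205, North 0.2575, Central 0.3425, East 0.01.
With a uniform prior (1/4 each), posterior ∝ likelihood:
  West: 0.205
  North: 0.2575
  Central: 0.3425
  East: 0.01
Normalizing constant = 0.815.
Largest term belongs to Central, so Central is most probable.

Central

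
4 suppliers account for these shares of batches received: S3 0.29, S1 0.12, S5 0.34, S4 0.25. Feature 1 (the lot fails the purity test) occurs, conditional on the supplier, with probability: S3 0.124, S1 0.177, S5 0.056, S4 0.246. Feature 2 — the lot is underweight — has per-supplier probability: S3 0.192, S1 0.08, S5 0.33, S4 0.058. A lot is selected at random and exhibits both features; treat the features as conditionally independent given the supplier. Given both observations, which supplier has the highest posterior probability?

By Bayes' rule, posterior ∝ prior × likelihood:
  S3: 0.29 × 0.124 × 0.192 = 0.00690432
  S1: 0.12 × 0.177 × 0.08 = 0.0016992
  S5: 0.34 × 0.056 × 0.33 = 0.0062832
  S4: 0.25 × 0.246 × 0.058 = 0.003567
Normalizing constant = 0.01845372.
Largest term belongs to S3, so S3 is most probable.

S3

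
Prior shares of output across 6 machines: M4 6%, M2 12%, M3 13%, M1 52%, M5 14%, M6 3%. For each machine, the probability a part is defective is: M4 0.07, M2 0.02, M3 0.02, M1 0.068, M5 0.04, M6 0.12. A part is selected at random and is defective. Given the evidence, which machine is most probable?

M1

Unnormalized posteriors (prior × likelihood):
  M4: 0.06 × 0.07 = 0.0042
  M2: 0.12 × 0.02 = 0.0024
  M3: 0.13 × 0.02 = 0.0026
  M1: 0.52 × 0.068 = 0.03536
  M5: 0.14 × 0.04 = 0.0056
  M6: 0.03 × 0.12 = 0.0036
Sum = 0.05376.
Largest term belongs to M1, so M1 is most probable.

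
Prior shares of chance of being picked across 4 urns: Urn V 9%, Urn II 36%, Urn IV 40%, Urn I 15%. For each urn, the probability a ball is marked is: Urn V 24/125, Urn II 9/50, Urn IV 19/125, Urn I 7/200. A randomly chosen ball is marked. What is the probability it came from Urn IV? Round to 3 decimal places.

0.410

Unnormalized posteriors (prior × likelihood):
  Urn V: 0.09 × 0.192 = 0.01728
  Urn II: 0.36 × 0.18 = 0.0648
  Urn IV: 0.4 × 0.152 = 0.0608
  Urn I: 0.15 × 0.035 = 0.00525
Sum = 0.14813.
P(Urn IV | evidence) = 0.0608 / 0.14813 ≈ 0.410.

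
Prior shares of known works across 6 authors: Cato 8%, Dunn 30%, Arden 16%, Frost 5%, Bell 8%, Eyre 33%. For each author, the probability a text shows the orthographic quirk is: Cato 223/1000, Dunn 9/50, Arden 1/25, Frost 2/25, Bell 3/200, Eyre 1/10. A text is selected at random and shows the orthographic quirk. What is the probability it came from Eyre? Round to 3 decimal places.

Prior × likelihood for each hypothesis:
  Cato: 0.08 × 0.223 = 0.01784
  Dunn: 0.3 × 0.18 = 0.054
  Arden: 0.16 × 0.04 = 0.0064
  Frost: 0.05 × 0.08 = 0.004
  Bell: 0.08 × 0.015 = 0.0012
  Eyre: 0.33 × 0.1 = 0.033
Total = 0.11644.
P(Eyre | evidence) = 0.033 / 0.11644 ≈ 0.283.

0.283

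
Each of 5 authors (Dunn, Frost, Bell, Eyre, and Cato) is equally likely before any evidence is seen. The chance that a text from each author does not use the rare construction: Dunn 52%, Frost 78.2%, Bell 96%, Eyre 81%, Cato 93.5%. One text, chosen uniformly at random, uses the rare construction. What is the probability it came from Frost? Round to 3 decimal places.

0.220

Taking complements, P(rare-form | each) = Dunn 0.48, Frost 0.218, Bell 0.04, Eyre 0.19, Cato 0.065.
Since the prior is uniform, the posterior is proportional to the likelihood:
  Dunn: 0.48
  Frost: 0.218
  Bell: 0.04
  Eyre: 0.19
  Cato: 0.065
Normalizing constant = 0.993.
P(Frost | evidence) = 0.218 / 0.993 ≈ 0.220.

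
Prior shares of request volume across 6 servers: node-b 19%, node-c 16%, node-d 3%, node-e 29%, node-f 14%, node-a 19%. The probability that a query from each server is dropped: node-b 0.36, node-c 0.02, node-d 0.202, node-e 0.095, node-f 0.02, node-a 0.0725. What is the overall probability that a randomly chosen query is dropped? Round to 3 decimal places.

Prior × likelihood for each hypothesis:
  node-b: 0.19 × 0.36 = 0.0684
  node-c: 0.16 × 0.02 = 0.0032
  node-d: 0.03 × 0.202 = 0.00606
  node-e: 0.29 × 0.095 = 0.02755
  node-f: 0.14 × 0.02 = 0.0028
  node-a: 0.19 × 0.0725 = 0.013775
P(dropped) = 0.0684 + 0.0032 + 0.00606 + 0.02755 + 0.0028 + 0.013775 = 0.121785 → 0.122.

0.122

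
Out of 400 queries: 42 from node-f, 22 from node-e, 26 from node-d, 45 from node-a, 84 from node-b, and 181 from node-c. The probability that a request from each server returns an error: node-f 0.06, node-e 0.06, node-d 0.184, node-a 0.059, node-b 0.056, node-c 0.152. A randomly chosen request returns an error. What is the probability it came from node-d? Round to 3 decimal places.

0.110

By Bayes' rule, posterior ∝ prior × likelihood:
  node-f: 0.105 × 0.06 = 0.0063
  node-e: 0.055 × 0.06 = 0.0033
  node-d: 0.065 × 0.184 = 0.01196
  node-a: 0.1125 × 0.059 = 0.0066375
  node-b: 0.21 × 0.056 = 0.01176
  node-c: 0.4525 × 0.152 = 0.06878
Total = 0.1087375.
P(node-d | evidence) = 0.01196 / 0.1087375 ≈ 0.110.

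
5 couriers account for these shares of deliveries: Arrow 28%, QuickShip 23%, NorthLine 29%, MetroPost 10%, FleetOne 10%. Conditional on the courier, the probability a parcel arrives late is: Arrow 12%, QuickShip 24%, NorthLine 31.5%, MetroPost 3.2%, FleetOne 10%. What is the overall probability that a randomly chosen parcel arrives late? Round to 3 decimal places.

By Bayes' rule, posterior ∝ prior × likelihood:
  Arrow: 0.28 × 0.12 = 0.0336
  QuickShip: 0.23 × 0.24 = 0.0552
  NorthLine: 0.29 × 0.315 = 0.09135
  MetroPost: 0.1 × 0.032 = 0.0032
  FleetOne: 0.1 × 0.1 = 0.01
P(late) = 0.0336 + 0.0552 + 0.09135 + 0.0032 + 0.01 = 0.19335 → 0.193.

0.193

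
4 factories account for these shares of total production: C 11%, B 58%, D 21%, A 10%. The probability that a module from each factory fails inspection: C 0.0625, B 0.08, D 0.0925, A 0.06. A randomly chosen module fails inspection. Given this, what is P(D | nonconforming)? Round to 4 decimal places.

By Bayes' rule, posterior ∝ prior × likelihood:
  C: 0.11 × 0.0625 = 0.006875
  B: 0.58 × 0.08 = 0.0464
  D: 0.21 × 0.0925 = 0.019425
  A: 0.1 × 0.06 = 0.006
Total = 0.0787.
P(D | evidence) = 0.019425 / 0.0787 ≈ 0.2468.

0.2468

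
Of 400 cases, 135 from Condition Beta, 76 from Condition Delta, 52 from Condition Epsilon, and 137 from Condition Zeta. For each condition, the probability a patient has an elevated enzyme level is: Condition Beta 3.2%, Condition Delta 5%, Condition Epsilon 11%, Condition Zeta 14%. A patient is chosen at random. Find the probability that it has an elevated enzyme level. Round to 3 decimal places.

Unnormalized posteriors (prior × likelihood):
  Condition Beta: 0.3375 × 0.032 = 0.0108
  Condition Delta: 0.19 × 0.05 = 0.0095
  Condition Epsilon: 0.13 × 0.11 = 0.0143
  Condition Zeta: 0.3425 × 0.14 = 0.04795
P(elevated) = 0.0108 + 0.0095 + 0.0143 + 0.04795 = 0.08255 → 0.083.

0.083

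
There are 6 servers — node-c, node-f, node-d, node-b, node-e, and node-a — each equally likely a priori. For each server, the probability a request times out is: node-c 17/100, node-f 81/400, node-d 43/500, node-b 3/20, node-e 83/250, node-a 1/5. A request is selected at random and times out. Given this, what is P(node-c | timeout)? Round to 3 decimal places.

Since the prior is uniform, the posterior is proportional to the likelihood:
  node-c: 0.17
  node-f: 0.2025
  node-d: 0.086
  node-b: 0.15
  node-e: 0.332
  node-a: 0.2
Total = 1.1405.
P(node-c | evidence) = 0.17 / 1.1405 ≈ 0.149.

0.149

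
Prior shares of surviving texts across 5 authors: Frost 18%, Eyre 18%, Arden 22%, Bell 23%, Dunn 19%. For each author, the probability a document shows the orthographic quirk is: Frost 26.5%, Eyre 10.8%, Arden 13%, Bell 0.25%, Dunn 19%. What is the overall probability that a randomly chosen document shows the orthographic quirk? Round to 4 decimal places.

0.1324

Unnormalized posteriors (prior × likelihood):
  Frost: 0.18 × 0.265 = 0.0477
  Eyre: 0.18 × 0.108 = 0.01944
  Arden: 0.22 × 0.13 = 0.0286
  Bell: 0.23 × 0.0025 = 0.000575
  Dunn: 0.19 × 0.19 = 0.0361
P(quirk) = 0.0477 + 0.01944 + 0.0286 + 0.000575 + 0.0361 = 0.132415 → 0.1324.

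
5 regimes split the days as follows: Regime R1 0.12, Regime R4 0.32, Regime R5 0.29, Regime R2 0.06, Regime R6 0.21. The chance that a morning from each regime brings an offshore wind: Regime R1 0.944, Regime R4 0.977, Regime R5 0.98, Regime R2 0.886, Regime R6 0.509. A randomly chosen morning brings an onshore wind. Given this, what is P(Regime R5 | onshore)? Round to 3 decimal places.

Taking complements, P(onshore | each) = Regime R1 0.056, Regime R4 0.023, Regime R5 0.02, Regime R2 0.114, Regime R6 0.491.
By Bayes' rule, posterior ∝ prior × likelihood:
  Regime R1: 0.12 × 0.056 = 0.00672
  Regime R4: 0.32 × 0.023 = 0.00736
  Regime R5: 0.29 × 0.02 = 0.0058
  Regime R2: 0.06 × 0.114 = 0.00684
  Regime R6: 0.21 × 0.491 = 0.10311
Sum = 0.12983.
P(Regime R5 | evidence) = 0.0058 / 0.12983 ≈ 0.045.

0.045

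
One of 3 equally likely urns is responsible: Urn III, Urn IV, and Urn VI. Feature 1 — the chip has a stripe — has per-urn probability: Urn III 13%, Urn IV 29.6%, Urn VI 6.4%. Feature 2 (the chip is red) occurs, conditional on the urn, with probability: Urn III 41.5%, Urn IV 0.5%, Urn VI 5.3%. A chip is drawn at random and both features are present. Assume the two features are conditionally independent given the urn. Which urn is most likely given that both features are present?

Urn III

With a uniform prior (1/3 each), posterior ∝ likelihood:
  Urn III: 0.13 × 0.415 = 0.05395
  Urn IV: 0.296 × 0.005 = 0.00148
  Urn VI: 0.064 × 0.053 = 0.003392
Total = 0.058822.
Largest term belongs to Urn III, so Urn III is most probable.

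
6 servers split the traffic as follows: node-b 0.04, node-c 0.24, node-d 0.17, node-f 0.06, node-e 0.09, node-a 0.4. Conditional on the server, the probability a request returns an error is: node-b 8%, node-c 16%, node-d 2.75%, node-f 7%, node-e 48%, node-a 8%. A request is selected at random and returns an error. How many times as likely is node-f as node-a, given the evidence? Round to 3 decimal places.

Prior × likelihood for each hypothesis:
  node-b: 0.04 × 0.08 = 0.0032
  node-c: 0.24 × 0.16 = 0.0384
  node-d: 0.17 × 0.0275 = 0.004675
  node-f: 0.06 × 0.07 = 0.0042
  node-e: 0.09 × 0.48 = 0.0432
  node-a: 0.4 × 0.08 = 0.032
Normalizing constant = 0.125675.
The ratio is 0.0042 / 0.032 (the normalizer cancels) = 0.131.

0.131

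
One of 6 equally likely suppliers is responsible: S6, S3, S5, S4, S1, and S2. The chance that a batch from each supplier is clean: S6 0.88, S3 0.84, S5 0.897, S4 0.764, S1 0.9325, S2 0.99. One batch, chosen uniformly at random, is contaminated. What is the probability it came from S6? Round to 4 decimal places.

0.1723

Taking complements, P(contaminated | each) = S6 0.12, S3 0.16, S5 0.103, S4 0.236, S1 0.0675, S2 0.01.
Since the prior is uniform, the posterior is proportional to the likelihood:
  S6: 0.12
  S3: 0.16
  S5: 0.103
  S4: 0.236
  S1: 0.0675
  S2: 0.01
Total = 0.6965.
P(S6 | evidence) = 0.12 / 0.6965 ≈ 0.1723.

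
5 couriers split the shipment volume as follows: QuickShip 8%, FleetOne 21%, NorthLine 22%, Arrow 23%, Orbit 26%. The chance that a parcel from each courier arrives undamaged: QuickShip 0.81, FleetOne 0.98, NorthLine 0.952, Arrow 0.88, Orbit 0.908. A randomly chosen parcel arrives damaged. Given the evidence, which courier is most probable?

Arrow

Taking complements, P(damaged | each) = QuickShip 0.19, FleetOne 0.02, NorthLine 0.048, Arrow 0.12, Orbit 0.092.
Unnormalized posteriors (prior × likelihood):
  QuickShip: 0.08 × 0.19 = 0.0152
  FleetOne: 0.21 × 0.02 = 0.0042
  NorthLine: 0.22 × 0.048 = 0.01056
  Arrow: 0.23 × 0.12 = 0.0276
  Orbit: 0.26 × 0.092 = 0.02392
Total = 0.08148.
Largest term belongs to Arrow, so Arrow is most probable.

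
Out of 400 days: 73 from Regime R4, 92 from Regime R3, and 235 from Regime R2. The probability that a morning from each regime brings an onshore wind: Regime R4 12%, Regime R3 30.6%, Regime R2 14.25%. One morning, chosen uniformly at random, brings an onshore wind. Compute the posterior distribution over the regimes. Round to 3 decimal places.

Regime R4 0.124, Regime R3 0.400, Regime R2 0.476

Unnormalized posteriors (prior × likelihood):
  Regime R4: 0.1825 × 0.12 = 0.0219
  Regime R3: 0.23 × 0.306 = 0.07038
  Regime R2: 0.5875 × 0.1425 = 0.08371875
Normalizing constant = 0.17599875.
P(Regime R4 | onshore) = 0.0219/0.17599875 ≈ 0.124
P(Regime R3 | onshore) = 0.07038/0.17599875 ≈ 0.400
P(Regime R2 | onshore) = 0.08371875/0.17599875 ≈ 0.476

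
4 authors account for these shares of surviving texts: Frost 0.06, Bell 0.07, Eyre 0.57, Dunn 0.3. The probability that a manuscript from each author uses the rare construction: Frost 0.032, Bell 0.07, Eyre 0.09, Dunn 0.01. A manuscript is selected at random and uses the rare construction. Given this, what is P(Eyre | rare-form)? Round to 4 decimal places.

0.8393

By Bayes' rule, posterior ∝ prior × likelihood:
  Frost: 0.06 × 0.032 = 0.00192
  Bell: 0.07 × 0.07 = 0.0049
  Eyre: 0.57 × 0.09 = 0.0513
  Dunn: 0.3 × 0.01 = 0.003
Sum = 0.06112.
P(Eyre | evidence) = 0.0513 / 0.06112 ≈ 0.8393.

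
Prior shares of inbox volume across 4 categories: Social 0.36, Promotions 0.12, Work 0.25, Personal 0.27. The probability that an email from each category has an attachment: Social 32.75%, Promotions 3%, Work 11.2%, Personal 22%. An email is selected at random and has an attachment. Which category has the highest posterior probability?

By Bayes' rule, posterior ∝ prior × likelihood:
  Social: 0.36 × 0.3275 = 0.1179
  Promotions: 0.12 × 0.03 = 0.0036
  Work: 0.25 × 0.112 = 0.028
  Personal: 0.27 × 0.22 = 0.0594
Total = 0.2089.
Largest term belongs to Social, so Social is most probable.

Social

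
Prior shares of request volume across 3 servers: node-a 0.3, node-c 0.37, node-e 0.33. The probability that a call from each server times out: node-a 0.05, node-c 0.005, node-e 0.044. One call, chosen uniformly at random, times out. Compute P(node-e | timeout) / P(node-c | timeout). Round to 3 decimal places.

7.849

Prior × likelihood for each hypothesis:
  node-a: 0.3 × 0.05 = 0.015
  node-c: 0.37 × 0.005 = 0.00185
  node-e: 0.33 × 0.044 = 0.01452
Normalizing constant = 0.03137.
The ratio is 0.01452 / 0.00185 (the normalizer cancels) = 7.849.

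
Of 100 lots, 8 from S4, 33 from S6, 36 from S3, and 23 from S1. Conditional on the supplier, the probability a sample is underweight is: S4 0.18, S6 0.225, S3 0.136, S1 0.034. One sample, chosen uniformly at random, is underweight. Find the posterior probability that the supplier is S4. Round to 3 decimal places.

0.099

Prior × likelihood for each hypothesis:
  S4: 0.08 × 0.18 = 0.0144
  S6: 0.33 × 0.225 = 0.07425
  S3: 0.36 × 0.136 = 0.04896
  S1: 0.23 × 0.034 = 0.00782
Normalizing constant = 0.14543.
P(S4 | evidence) = 0.0144 / 0.14543 ≈ 0.099.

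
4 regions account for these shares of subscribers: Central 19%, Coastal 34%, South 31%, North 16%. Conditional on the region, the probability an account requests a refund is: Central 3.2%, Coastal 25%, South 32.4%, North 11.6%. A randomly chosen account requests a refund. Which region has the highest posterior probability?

South

By Bayes' rule, posterior ∝ prior × likelihood:
  Central: 0.19 × 0.032 = 0.00608
  Coastal: 0.34 × 0.25 = 0.085
  South: 0.31 × 0.324 = 0.10044
  North: 0.16 × 0.116 = 0.01856
Sum = 0.21008.
Largest term belongs to South, so South is most probable.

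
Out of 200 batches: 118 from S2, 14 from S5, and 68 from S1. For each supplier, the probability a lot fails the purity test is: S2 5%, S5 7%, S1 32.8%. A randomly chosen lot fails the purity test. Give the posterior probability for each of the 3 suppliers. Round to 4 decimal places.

S2 0.2022, S5 0.0336, S1 0.7643

Compute prior × likelihood for every hypothesis:
  S2: 0.59 × 0.05 = 0.0295
  S5: 0.07 × 0.07 = 0.0049
  S1: 0.34 × 0.328 = 0.11152
Normalizing constant = 0.14592.
P(S2 | off-spec) = 0.0295/0.14592 ≈ 0.2022
P(S5 | off-spec) = 0.0049/0.14592 ≈ 0.0336
P(S1 | off-spec) = 0.11152/0.14592 ≈ 0.7643
(Check: 0.2022+0.0336+0.7643 = 1.0001.)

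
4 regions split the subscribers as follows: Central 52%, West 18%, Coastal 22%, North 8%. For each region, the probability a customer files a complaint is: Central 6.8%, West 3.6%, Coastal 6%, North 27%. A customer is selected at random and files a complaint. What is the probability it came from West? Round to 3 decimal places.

0.085

Unnormalized posteriors (prior × likelihood):
  Central: 0.52 × 0.068 = 0.03536
  West: 0.18 × 0.036 = 0.00648
  Coastal: 0.22 × 0.06 = 0.0132
  North: 0.08 × 0.27 = 0.0216
Total = 0.07664.
P(West | evidence) = 0.00648 / 0.07664 ≈ 0.085.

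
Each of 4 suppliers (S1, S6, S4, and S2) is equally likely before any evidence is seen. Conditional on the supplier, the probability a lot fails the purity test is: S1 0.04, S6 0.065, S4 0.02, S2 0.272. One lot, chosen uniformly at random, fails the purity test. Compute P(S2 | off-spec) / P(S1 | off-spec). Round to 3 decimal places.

Since the prior is uniform, the posterior is proportional to the likelihood:
  S1: 0.04
  S6: 0.065
  S4: 0.02
  S2: 0.272
Sum = 0.397.
The ratio is 0.272 / 0.04 (the normalizer cancels) = 6.800.

6.800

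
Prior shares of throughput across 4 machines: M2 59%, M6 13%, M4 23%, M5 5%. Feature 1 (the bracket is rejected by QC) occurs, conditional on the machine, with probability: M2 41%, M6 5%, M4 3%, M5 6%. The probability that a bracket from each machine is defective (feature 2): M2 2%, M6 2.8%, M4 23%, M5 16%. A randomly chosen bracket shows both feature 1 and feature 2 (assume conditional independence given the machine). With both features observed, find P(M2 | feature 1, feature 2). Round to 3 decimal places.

Unnormalized posteriors (prior × likelihood):
  M2: 0.59 × 0.41 × 0.02 = 0.004838
  M6: 0.13 × 0.05 × 0.028 = 0.000182
  M4: 0.23 × 0.03 × 0.23 = 0.001587
  M5: 0.05 × 0.06 × 0.16 = 0.00048
Total = 0.007087.
P(M2 | evidence) = 0.004838 / 0.007087 ≈ 0.683.

0.683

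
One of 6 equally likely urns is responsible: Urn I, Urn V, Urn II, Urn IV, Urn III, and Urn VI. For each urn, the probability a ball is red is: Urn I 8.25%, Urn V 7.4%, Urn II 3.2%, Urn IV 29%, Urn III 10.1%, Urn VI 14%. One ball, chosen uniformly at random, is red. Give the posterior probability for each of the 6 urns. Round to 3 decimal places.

Urn I 0.115, Urn V 0.103, Urn II 0.044, Urn IV 0.403, Urn III 0.140, Urn VI 0.195

With a uniform prior (1/6 each), posterior ∝ likelihood:
  Urn I: 0.0825
  Urn V: 0.074
  Urn II: 0.032
  Urn IV: 0.29
  Urn III: 0.101
  Urn VI: 0.14
Normalizing constant = 0.7195.
P(Urn I | red) = 0.0825/0.7195 ≈ 0.115
P(Urn V | red) = 0.074/0.7195 ≈ 0.103
P(Urn II | red) = 0.032/0.7195 ≈ 0.044
P(Urn IV | red) = 0.29/0.7195 ≈ 0.403
P(Urn III | red) = 0.101/0.7195 ≈ 0.140
P(Urn VI | red) = 0.14/0.7195 ≈ 0.195
(Check: 0.115+0.103+0.044+0.403+0.140+0.195 = 1.000.)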